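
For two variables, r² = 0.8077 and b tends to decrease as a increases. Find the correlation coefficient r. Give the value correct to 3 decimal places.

|r| = √0.8077 = 0.899
The association is negative, so r = −0.899.

-0.899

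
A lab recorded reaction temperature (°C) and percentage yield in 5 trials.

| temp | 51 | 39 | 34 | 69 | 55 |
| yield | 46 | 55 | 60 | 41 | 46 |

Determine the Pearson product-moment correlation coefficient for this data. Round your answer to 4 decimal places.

n = 5, Σx = 248, Σy = 248, Σx² = 13064, Σy² = 12538, Σxy = 11890
nΣxy − ΣxΣy = 59450 − 61504 = -2054
nΣx² − (Σx)² = 65320 − 61504 = 3816; nΣy² − (Σy)² = 62690 − 61504 = 1186
r = -2054 / √(3816 × 1186) = -2054 / 2127.3871 ≈ -0.9655

-0.9655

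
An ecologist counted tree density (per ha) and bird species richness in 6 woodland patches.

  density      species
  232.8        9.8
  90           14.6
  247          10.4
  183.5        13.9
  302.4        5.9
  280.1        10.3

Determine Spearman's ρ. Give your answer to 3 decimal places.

-0.829

Rank density: 3, 1, 4, 2, 6, 5
Rank species: 2, 6, 4, 5, 1, 3
d = rank(density) − rank(species): 1, -5, 0, -3, 5, 2; Σd² = 64
ρ = 1 − 6Σd² / [n(n²−1)] = 1 − 6×64 / (6×35) = 1 − 384/210 ≈ -0.829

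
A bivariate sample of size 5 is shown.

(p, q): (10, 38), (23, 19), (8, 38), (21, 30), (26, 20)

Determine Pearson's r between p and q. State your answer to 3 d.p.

n = 5, Σp = 88, Σq = 145, Σp² = 1810, Σq² = 4549, Σpq = 2271
nΣpq − ΣpΣq = 11355 − 12760 = -1405
nΣp² − (Σp)² = 9050 − 7744 = 1306; nΣq² − (Σq)² = 22745 − 21025 = 1720
r = -1405 / √(1306 × 1720) = -1405 / 1498.7728 ≈ -0.937

-0.937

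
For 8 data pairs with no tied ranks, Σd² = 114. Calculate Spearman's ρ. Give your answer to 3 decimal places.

ρ = 1 − 6Σd² / [n(n²−1)] = 1 − 6×114 / (8×63)
  = 1 − 684/504 = 1 − 1.3571 ≈ -0.357

-0.357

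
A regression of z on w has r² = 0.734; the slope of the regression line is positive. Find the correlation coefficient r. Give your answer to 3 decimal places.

|r| = √0.734 = 0.857
The association is positive, so r = 0.857.

0.857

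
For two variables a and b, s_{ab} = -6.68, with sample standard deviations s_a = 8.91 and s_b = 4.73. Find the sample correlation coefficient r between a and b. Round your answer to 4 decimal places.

r = Cov(a,b) / (s_a · s_b) = -6.68 / (8.91 × 4.73)
  = -6.68 / 42.1443 ≈ -0.1585

-0.1585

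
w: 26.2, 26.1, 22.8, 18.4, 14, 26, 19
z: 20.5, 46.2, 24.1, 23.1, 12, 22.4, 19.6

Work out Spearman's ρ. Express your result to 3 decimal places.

Rank w: 7, 6, 4, 2, 1, 5, 3
Rank z: 3, 7, 6, 5, 1, 4, 2
d = rank(w) − rank(z): 4, -1, -2, -3, 0, 1, 1; Σd² = 32
ρ = 1 − 6Σd² / [n(n²−1)] = 1 − 6×32 / (7×48) = 1 − 192/336 ≈ 0.429

0.429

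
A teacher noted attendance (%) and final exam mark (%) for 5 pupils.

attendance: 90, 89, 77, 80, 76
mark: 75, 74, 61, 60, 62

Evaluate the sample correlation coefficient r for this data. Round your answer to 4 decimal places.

0.9506

n = 5, Σx = 412, Σy = 332, Σx² = 34126, Σy² = 22266, Σxy = 27545
nΣxy − ΣxΣy = 137725 − 136784 = 941
nΣx² − (Σx)² = 170630 − 169744 = 886; nΣy² − (Σy)² = 111330 − 110224 = 1106
r = 941 / √(886 × 1106) = 941 / 989.9071 ≈ 0.9506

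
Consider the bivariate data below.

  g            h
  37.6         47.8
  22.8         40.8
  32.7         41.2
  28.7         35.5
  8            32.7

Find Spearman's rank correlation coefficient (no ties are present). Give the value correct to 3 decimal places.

0.900

Rank g: 5, 2, 4, 3, 1
Rank h: 5, 3, 4, 2, 1
d = rank(g) − rank(h): 0, -1, 0, 1, 0; Σd² = 2
ρ = 1 − 6Σd² / [n(n²−1)] = 1 − 6×2 / (5×24) = 1 − 12/120 ≈ 0.900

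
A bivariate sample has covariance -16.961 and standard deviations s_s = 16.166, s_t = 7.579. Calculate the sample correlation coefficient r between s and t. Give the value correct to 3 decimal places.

-0.138

r = Cov(s,t) / (s_s · s_t) = -16.961 / (16.166 × 7.579)
  = -16.961 / 122.5221 ≈ -0.138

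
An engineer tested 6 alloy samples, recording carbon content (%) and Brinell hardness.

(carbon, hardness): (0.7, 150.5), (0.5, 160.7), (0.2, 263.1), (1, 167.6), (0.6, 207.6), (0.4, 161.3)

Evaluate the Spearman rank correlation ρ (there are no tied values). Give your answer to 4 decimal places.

Rank carbon: 5, 3, 1, 6, 4, 2
Rank hardness: 1, 2, 6, 4, 5, 3
d = rank(carbon) − rank(hardness): 4, 1, -5, 2, -1, -1; Σd² = 48
ρ = 1 − 6Σd² / [n(n²−1)] = 1 − 6×48 / (6×35) = 1 − 288/210 ≈ -0.3714

-0.3714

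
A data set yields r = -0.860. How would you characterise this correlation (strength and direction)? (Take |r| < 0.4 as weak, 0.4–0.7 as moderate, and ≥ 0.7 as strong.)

strong negative

r = -0.860 < 0 so the relationship is negative.
|r| = 0.860, which falls in the strong range.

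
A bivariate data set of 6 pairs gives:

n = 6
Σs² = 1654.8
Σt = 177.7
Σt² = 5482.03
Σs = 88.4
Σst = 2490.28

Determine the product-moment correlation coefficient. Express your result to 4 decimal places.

r = (nΣst − ΣsΣt) / √[(nΣs² − (Σs)²)(nΣt² − (Σt)²)]
Numerator: 6×2490.28 − 88.4×177.7 = -767
Denominator: √[(9928.8 − 7814.56)(32892.18 − 31577.29)] = √[2114.24 × 1314.89] = 1667.3311
r = -767 / 1667.3311 ≈ -0.4600

-0.4600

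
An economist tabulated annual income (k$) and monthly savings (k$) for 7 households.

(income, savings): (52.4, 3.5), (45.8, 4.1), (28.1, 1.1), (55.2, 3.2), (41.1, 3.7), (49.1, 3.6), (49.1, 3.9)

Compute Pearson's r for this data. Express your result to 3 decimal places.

0.737

n = 7, Σx = 320.8, Σy = 23.1, Σx² = 15190.88, Σy² = 82.37, Σxy = 1099.05
nΣxy − ΣxΣy = 7693.35 − 7410.48 = 282.87
nΣx² − (Σx)² = 106336.16 − 102912.64 = 3423.52; nΣy² − (Σy)² = 576.59 − 533.61 = 42.98
r = 282.87 / √(3423.52 × 42.98) = 282.87 / 383.5921 ≈ 0.737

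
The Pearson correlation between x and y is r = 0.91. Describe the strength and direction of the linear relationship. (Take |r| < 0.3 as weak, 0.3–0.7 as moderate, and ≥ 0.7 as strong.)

r = 0.91 > 0 so the relationship is positive.
|r| = 0.91, which falls in the strong range.

strong positive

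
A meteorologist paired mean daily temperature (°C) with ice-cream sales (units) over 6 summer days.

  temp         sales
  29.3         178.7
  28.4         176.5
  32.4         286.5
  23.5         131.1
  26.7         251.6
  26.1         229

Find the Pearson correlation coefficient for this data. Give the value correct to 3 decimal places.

n = 6, Σx = 166.4, Σy = 1253.4, Σx² = 4661.16, Σy² = 278098.96, Σxy = 35306.58
nΣxy − ΣxΣy = 211839.48 − 208565.76 = 3273.72
nΣx² − (Σx)² = 27966.96 − 27688.96 = 278; nΣy² − (Σy)² = 1668593.76 − 1571011.56 = 97582.2
r = 3273.72 / √(278 × 97582.2) = 3273.72 / 5208.4404 ≈ 0.629

0.629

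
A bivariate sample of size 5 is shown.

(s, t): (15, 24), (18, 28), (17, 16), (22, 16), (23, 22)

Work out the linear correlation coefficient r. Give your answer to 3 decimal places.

n = 5, Σs = 95, Σt = 106, Σs² = 1851, Σt² = 2356, Σst = 1994
nΣst − ΣsΣt = 9970 − 10070 = -100
nΣs² − (Σs)² = 9255 − 9025 = 230; nΣt² − (Σt)² = 11780 − 11236 = 544
r = -100 / √(230 × 544) = -100 / 353.7231 ≈ -0.283

-0.283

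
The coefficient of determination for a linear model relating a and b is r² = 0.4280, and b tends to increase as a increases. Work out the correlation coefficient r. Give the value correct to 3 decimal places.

|r| = √0.4280 = 0.654
The association is positive, so r = 0.654.

0.654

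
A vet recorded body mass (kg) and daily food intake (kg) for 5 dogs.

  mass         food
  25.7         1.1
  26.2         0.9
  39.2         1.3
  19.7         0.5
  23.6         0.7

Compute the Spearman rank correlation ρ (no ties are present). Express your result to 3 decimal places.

0.900

Rank mass: 3, 4, 5, 1, 2
Rank food: 4, 3, 5, 1, 2
d = rank(mass) − rank(food): -1, 1, 0, 0, 0; Σd² = 2
ρ = 1 − 6Σd² / [n(n²−1)] = 1 − 6×2 / (5×24) = 1 − 12/120 ≈ 0.900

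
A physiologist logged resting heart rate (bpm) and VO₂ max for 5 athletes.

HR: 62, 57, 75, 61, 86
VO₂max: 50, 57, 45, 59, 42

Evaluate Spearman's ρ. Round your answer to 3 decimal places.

-0.900

Rank HR: 3, 1, 4, 2, 5
Rank VO₂max: 3, 4, 2, 5, 1
d = rank(HR) − rank(VO₂max): 0, -3, 2, -3, 4; Σd² = 38
ρ = 1 − 6Σd² / [n(n²−1)] = 1 − 6×38 / (5×24) = 1 − 228/120 ≈ -0.900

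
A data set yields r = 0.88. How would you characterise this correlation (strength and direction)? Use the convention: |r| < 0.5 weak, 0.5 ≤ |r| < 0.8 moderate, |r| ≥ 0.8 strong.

strong positive

r = 0.88 > 0 so the relationship is positive.
|r| = 0.88, which falls in the strong range.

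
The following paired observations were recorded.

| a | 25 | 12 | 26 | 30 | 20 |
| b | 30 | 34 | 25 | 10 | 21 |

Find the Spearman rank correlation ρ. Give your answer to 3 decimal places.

Rank a: 3, 1, 4, 5, 2
Rank b: 4, 5, 3, 1, 2
d = rank(a) − rank(b): -1, -4, 1, 4, 0; Σd² = 34
ρ = 1 − 6Σd² / [n(n²−1)] = 1 − 6×34 / (5×24) = 1 − 204/120 ≈ -0.700

-0.700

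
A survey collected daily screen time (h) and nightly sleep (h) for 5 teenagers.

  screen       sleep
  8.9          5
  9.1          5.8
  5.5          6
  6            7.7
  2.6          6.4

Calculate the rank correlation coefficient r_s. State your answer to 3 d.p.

Rank screen: 4, 5, 2, 3, 1
Rank sleep: 1, 2, 3, 5, 4
d = rank(screen) − rank(sleep): 3, 3, -1, -2, -3; Σd² = 32
ρ = 1 − 6Σd² / [n(n²−1)] = 1 − 6×32 / (5×24) = 1 − 192/120 ≈ -0.600

-0.600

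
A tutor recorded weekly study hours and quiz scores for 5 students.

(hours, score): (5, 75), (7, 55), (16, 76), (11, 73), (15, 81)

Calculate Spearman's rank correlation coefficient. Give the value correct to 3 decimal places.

Rank hours: 1, 2, 5, 3, 4
Rank score: 3, 1, 4, 2, 5
d = rank(hours) − rank(score): -2, 1, 1, 1, -1; Σd² = 8
ρ = 1 − 6Σd² / [n(n²−1)] = 1 − 6×8 / (5×24) = 1 − 48/120 ≈ 0.600

0.600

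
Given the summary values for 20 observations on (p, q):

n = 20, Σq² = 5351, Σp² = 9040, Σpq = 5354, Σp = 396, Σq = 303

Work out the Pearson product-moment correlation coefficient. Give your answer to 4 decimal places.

-0.6758

r = (nΣpq − ΣpΣq) / √[(nΣp² − (Σp)²)(nΣq² − (Σq)²)]
Numerator: 20×5354 − 396×303 = -12908
Denominator: √[(180800 − 156816)(107020 − 91809)] = √[23984 × 15211] = 19100.2781
r = -12908 / 19100.2781 ≈ -0.6758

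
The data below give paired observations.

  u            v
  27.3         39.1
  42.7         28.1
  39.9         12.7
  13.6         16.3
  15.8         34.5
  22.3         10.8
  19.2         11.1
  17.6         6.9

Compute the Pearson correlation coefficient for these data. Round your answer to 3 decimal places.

0.171

n = 8, Σu = 198.4, Σv = 159.5, Σu² = 5770.88, Σv² = 4223.11, Σuv = 4116.21
nΣuv − ΣuΣv = 32929.68 − 31644.8 = 1284.88
nΣu² − (Σu)² = 46167.04 − 39362.56 = 6804.48; nΣv² − (Σv)² = 33784.88 − 25440.25 = 8344.63
r = 1284.88 / √(6804.48 × 8344.63) = 1284.88 / 7535.3081 ≈ 0.171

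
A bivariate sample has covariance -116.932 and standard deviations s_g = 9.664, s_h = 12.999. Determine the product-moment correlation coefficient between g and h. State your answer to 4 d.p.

r = Cov(g,h) / (s_g · s_h) = -116.932 / (9.664 × 12.999)
  = -116.932 / 125.6223 ≈ -0.9308

-0.9308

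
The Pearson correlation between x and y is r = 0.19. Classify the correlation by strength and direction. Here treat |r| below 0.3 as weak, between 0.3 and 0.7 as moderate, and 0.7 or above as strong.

weak positive

r = 0.19 > 0 so the relationship is positive.
|r| = 0.19, which falls in the weak range.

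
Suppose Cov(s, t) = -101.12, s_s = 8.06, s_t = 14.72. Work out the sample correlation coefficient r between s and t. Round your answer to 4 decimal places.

-0.8523

r = Cov(s,t) / (s_s · s_t) = -101.12 / (8.06 × 14.72)
  = -101.12 / 118.6432 ≈ -0.8523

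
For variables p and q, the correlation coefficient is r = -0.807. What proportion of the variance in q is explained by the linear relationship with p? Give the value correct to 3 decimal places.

r² = (-0.807)² = 0.651

0.651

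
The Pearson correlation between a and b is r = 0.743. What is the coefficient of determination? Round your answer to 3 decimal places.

r² = (0.743)² = 0.552

0.552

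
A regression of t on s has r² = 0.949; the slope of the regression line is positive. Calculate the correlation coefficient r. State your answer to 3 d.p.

|r| = √0.949 = 0.974
The association is positive, so r = 0.974.

0.974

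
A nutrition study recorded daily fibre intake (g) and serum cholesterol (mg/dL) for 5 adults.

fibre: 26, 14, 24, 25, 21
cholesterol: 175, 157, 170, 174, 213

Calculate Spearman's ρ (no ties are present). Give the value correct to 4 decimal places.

0.4000

Rank fibre: 5, 1, 3, 4, 2
Rank cholesterol: 4, 1, 2, 3, 5
d = rank(fibre) − rank(cholesterol): 1, 0, 1, 1, -3; Σd² = 12
ρ = 1 − 6Σd² / [n(n²−1)] = 1 − 6×12 / (5×24) = 1 − 72/120 ≈ 0.4000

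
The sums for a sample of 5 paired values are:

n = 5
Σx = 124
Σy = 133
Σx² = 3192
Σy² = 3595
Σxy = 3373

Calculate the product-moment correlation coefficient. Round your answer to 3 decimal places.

r = (nΣxy − ΣxΣy) / √[(nΣx² − (Σx)²)(nΣy² − (Σy)²)]
Numerator: 5×3373 − 124×133 = 373
Denominator: √[(15960 − 15376)(17975 − 17689)] = √[584 × 286] = 408.6857
r = 373 / 408.6857 ≈ 0.913

0.913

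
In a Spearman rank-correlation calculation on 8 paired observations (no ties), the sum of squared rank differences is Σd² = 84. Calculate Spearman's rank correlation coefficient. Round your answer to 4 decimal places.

0.0000

ρ = 1 − 6Σd² / [n(n²−1)] = 1 − 6×84 / (8×63)
  = 1 − 504/504 = 1 − 1.00000 ≈ 0.0000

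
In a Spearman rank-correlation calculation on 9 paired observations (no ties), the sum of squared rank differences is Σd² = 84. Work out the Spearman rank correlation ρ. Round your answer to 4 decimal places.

ρ = 1 − 6Σd² / [n(n²−1)] = 1 − 6×84 / (9×80)
  = 1 − 504/720 = 1 − 0.70000 ≈ 0.3000

0.3000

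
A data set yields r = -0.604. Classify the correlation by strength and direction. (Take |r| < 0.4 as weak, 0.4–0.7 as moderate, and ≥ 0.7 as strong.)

moderate negative

r = -0.604 < 0 so the relationship is negative.
|r| = 0.604, which falls in the moderate range.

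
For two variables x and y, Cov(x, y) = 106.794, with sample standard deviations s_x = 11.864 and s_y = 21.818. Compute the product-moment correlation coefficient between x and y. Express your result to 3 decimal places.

0.413

r = Cov(x,y) / (s_x · s_y) = 106.794 / (11.864 × 21.818)
  = 106.794 / 258.8488 ≈ 0.413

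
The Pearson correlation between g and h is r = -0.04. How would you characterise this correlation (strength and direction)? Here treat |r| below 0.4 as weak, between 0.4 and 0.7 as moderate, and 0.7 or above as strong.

weak negative

r = -0.04 < 0 so the relationship is negative.
|r| = 0.04, which falls in the weak range.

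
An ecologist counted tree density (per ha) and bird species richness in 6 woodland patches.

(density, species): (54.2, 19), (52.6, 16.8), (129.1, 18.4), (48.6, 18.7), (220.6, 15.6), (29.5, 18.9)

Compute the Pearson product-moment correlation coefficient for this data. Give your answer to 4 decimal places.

-0.7370

n = 6, Σx = 534.6, Σy = 107.4, Σx² = 74267.78, Σy² = 1932.06, Σxy = 9196.65
nΣxy − ΣxΣy = 55179.9 − 57416.04 = -2236.14
nΣx² − (Σx)² = 445606.68 − 285797.16 = 159809.52; nΣy² − (Σy)² = 11592.36 − 11534.76 = 57.6
r = -2236.14 / √(159809.52 × 57.6) = -2236.14 / 3033.9790 ≈ -0.7370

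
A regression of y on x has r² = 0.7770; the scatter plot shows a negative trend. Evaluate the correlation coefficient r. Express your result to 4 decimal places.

|r| = √0.7770 = 0.8815
The association is negative, so r = −0.8815.

-0.8815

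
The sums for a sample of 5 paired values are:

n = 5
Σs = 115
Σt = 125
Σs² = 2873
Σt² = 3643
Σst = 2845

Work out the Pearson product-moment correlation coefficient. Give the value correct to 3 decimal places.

r = (nΣst − ΣsΣt) / √[(nΣs² − (Σs)²)(nΣt² − (Σt)²)]
Numerator: 5×2845 − 115×125 = -150
Denominator: √[(14365 − 13225)(18215 − 15625)] = √[1140 × 2590] = 1718.3131
r = -150 / 1718.3131 ≈ -0.087

-0.087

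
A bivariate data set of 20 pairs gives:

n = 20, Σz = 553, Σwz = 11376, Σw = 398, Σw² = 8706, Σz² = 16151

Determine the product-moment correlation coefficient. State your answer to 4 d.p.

0.4515

r = (nΣwz − ΣwΣz) / √[(nΣw² − (Σw)²)(nΣz² − (Σz)²)]
Numerator: 20×11376 − 398×553 = 7426
Denominator: √[(174120 − 158404)(323020 − 305809)] = √[15716 × 17211] = 16446.5217
r = 7426 / 16446.5217 ≈ 0.4515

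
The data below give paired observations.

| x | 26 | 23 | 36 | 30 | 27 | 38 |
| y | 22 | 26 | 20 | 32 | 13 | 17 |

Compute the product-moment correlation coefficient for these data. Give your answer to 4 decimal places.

-0.2677

n = 6, Σx = 180, Σy = 130, Σx² = 5574, Σy² = 3042, Σxy = 3847
nΣxy − ΣxΣy = 23082 − 23400 = -318
nΣx² − (Σx)² = 33444 − 32400 = 1044; nΣy² − (Σy)² = 18252 − 16900 = 1352
r = -318 / √(1044 × 1352) = -318 / 1188.0606 ≈ -0.2677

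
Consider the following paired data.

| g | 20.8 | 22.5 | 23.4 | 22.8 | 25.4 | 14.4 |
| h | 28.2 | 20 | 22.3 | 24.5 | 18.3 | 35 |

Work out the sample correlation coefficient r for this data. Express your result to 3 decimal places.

n = 6, Σg = 129.3, Σh = 148.3, Σg² = 2858.81, Σh² = 3852.67, Σgh = 3085.8
nΣgh − ΣgΣh = 18514.8 − 19175.19 = -660.39
nΣg² − (Σg)² = 17152.86 − 16718.49 = 434.37; nΣh² − (Σh)² = 23116.02 − 21992.89 = 1123.13
r = -660.39 / √(434.37 × 1123.13) = -660.39 / 698.4654 ≈ -0.945

-0.945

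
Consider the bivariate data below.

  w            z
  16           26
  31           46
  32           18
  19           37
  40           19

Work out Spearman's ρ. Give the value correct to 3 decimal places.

-0.500

Rank w: 1, 3, 4, 2, 5
Rank z: 3, 5, 1, 4, 2
d = rank(w) − rank(z): -2, -2, 3, -2, 3; Σd² = 30
ρ = 1 − 6Σd² / [n(n²−1)] = 1 − 6×30 / (5×24) = 1 − 180/120 ≈ -0.500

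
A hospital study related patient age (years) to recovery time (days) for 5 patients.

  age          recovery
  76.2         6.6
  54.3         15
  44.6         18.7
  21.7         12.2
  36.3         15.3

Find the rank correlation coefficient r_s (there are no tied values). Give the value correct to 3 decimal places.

-0.300

Rank age: 5, 4, 3, 1, 2
Rank recovery: 1, 3, 5, 2, 4
d = rank(age) − rank(recovery): 4, 1, -2, -1, -2; Σd² = 26
ρ = 1 − 6Σd² / [n(n²−1)] = 1 − 6×26 / (5×24) = 1 − 156/120 ≈ -0.300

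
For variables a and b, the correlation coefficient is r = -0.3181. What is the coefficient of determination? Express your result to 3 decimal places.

0.101

r² = (-0.3181)² = 0.101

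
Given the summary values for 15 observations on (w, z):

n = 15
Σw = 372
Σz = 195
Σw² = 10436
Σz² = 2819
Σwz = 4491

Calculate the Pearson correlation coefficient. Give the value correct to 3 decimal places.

r = (nΣwz − ΣwΣz) / √[(nΣw² − (Σw)²)(nΣz² − (Σz)²)]
Numerator: 15×4491 − 372×195 = -5175
Denominator: √[(156540 − 138384)(42285 − 38025)] = √[18156 × 4260] = 8794.5756
r = -5175 / 8794.5756 ≈ -0.588

-0.588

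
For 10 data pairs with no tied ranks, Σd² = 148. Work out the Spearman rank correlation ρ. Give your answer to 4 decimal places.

ρ = 1 − 6Σd² / [n(n²−1)] = 1 − 6×148 / (10×99)
  = 1 − 888/990 = 1 − 0.89697 ≈ 0.1030

0.1030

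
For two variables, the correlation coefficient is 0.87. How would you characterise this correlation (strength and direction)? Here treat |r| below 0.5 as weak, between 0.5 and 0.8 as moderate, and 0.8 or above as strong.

r = 0.87 > 0 so the relationship is positive.
|r| = 0.87, which falls in the strong range.

strong positive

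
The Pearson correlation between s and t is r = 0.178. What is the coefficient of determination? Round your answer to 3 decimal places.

r² = (0.178)² = 0.032

0.032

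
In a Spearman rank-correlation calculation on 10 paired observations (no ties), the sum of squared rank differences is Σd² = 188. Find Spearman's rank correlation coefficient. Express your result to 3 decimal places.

-0.139

ρ = 1 − 6Σd² / [n(n²−1)] = 1 − 6×188 / (10×99)
  = 1 − 1128/990 = 1 − 1.1394 ≈ -0.139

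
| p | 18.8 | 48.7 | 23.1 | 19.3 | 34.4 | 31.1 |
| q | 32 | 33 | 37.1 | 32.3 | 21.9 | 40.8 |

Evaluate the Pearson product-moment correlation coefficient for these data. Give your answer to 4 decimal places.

n = 6, Σp = 175.4, Σq = 197.1, Σp² = 5781.8, Σq² = 6676.95, Σpq = 5711.34
nΣpq − ΣpΣq = 34268.04 − 34571.34 = -303.3
nΣp² − (Σp)² = 34690.8 − 30765.16 = 3925.64; nΣq² − (Σq)² = 40061.7 − 38848.41 = 1213.29
r = -303.3 / √(3925.64 × 1213.29) = -303.3 / 2182.4160 ≈ -0.1390

-0.1390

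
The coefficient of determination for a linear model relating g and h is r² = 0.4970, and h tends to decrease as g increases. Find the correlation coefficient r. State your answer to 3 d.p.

-0.705

|r| = √0.4970 = 0.705
The association is negative, so r = −0.705.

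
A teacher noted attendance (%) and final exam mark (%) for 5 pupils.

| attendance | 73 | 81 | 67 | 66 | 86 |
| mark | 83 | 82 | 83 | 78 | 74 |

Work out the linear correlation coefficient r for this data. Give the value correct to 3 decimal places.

-0.480

n = 5, Σx = 373, Σy = 400, Σx² = 28131, Σy² = 32062, Σxy = 29774
nΣxy − ΣxΣy = 148870 − 149200 = -330
nΣx² − (Σx)² = 140655 − 139129 = 1526; nΣy² − (Σy)² = 160310 − 160000 = 310
r = -330 / √(1526 × 310) = -330 / 687.7936 ≈ -0.480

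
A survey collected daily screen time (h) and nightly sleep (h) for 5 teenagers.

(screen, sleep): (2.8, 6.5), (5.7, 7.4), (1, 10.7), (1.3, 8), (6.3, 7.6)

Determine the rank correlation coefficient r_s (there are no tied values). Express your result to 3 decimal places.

Rank screen: 3, 4, 1, 2, 5
Rank sleep: 1, 2, 5, 4, 3
d = rank(screen) − rank(sleep): 2, 2, -4, -2, 2; Σd² = 32
ρ = 1 − 6Σd² / [n(n²−1)] = 1 − 6×32 / (5×24) = 1 − 192/120 ≈ -0.600

-0.600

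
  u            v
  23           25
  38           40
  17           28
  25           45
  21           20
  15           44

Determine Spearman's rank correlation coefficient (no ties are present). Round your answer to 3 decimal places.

0.143

Rank u: 4, 6, 2, 5, 3, 1
Rank v: 2, 4, 3, 6, 1, 5
d = rank(u) − rank(v): 2, 2, -1, -1, 2, -4; Σd² = 30
ρ = 1 − 6Σd² / [n(n²−1)] = 1 − 6×30 / (6×35) = 1 − 180/210 ≈ 0.143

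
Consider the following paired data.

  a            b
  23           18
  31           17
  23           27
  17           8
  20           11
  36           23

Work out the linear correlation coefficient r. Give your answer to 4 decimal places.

n = 6, Σa = 150, Σb = 104, Σa² = 4004, Σb² = 2056, Σab = 2746
nΣab − ΣaΣb = 16476 − 15600 = 876
nΣa² − (Σa)² = 24024 − 22500 = 1524; nΣb² − (Σb)² = 12336 − 10816 = 1520
r = 876 / √(1524 × 1520) = 876 / 1521.9987 ≈ 0.5756

0.5756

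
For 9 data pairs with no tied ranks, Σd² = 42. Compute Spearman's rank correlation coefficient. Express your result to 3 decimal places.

ρ = 1 − 6Σd² / [n(n²−1)] = 1 − 6×42 / (9×80)
  = 1 − 252/720 = 1 − 0.3500 ≈ 0.650

0.650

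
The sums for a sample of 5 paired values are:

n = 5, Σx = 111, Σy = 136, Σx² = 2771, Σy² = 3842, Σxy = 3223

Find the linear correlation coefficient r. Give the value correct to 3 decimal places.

r = (nΣxy − ΣxΣy) / √[(nΣx² − (Σx)²)(nΣy² − (Σy)²)]
Numerator: 5×3223 − 111×136 = 1019
Denominator: √[(13855 − 12321)(19210 − 18496)] = √[1534 × 714] = 1046.5543
r = 1019 / 1046.5543 ≈ 0.974

0.974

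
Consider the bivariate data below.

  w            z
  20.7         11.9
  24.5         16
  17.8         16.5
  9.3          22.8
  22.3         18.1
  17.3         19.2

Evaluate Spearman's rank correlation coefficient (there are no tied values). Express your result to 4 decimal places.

Rank w: 4, 6, 3, 1, 5, 2
Rank z: 1, 2, 3, 6, 4, 5
d = rank(w) − rank(z): 3, 4, 0, -5, 1, -3; Σd² = 60
ρ = 1 − 6Σd² / [n(n²−1)] = 1 − 6×60 / (6×35) = 1 − 360/210 ≈ -0.7143

-0.7143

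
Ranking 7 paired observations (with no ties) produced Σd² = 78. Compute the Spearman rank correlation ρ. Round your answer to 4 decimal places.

-0.3929

ρ = 1 − 6Σd² / [n(n²−1)] = 1 − 6×78 / (7×48)
  = 1 − 468/336 = 1 − 1.39286 ≈ -0.3929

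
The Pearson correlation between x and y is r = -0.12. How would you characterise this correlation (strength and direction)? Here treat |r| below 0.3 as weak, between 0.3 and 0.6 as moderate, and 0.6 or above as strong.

weak negative

r = -0.12 < 0 so the relationship is negative.
|r| = 0.12, which falls in the weak range.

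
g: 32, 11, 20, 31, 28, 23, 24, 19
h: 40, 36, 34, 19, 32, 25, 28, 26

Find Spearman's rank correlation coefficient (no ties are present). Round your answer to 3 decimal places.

Rank g: 8, 1, 3, 7, 6, 4, 5, 2
Rank h: 8, 7, 6, 1, 5, 2, 4, 3
d = rank(g) − rank(h): 0, -6, -3, 6, 1, 2, 1, -1; Σd² = 88
ρ = 1 − 6Σd² / [n(n²−1)] = 1 − 6×88 / (8×63) = 1 − 528/504 ≈ -0.048

-0.048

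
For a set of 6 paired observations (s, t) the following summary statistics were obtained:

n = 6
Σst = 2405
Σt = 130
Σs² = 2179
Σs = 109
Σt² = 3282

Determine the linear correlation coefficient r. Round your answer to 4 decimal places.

r = (nΣst − ΣsΣt) / √[(nΣs² − (Σs)²)(nΣt² − (Σt)²)]
Numerator: 6×2405 − 109×130 = 260
Denominator: √[(13074 − 11881)(19692 − 16900)] = √[1193 × 2792] = 1825.0633
r = 260 / 1825.0633 ≈ 0.1425

0.1425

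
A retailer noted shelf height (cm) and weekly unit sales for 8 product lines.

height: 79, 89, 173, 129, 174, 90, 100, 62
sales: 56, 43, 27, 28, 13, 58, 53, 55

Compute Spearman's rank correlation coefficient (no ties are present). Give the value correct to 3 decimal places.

-0.786

Rank height: 2, 3, 7, 6, 8, 4, 5, 1
Rank sales: 7, 4, 2, 3, 1, 8, 5, 6
d = rank(height) − rank(sales): -5, -1, 5, 3, 7, -4, 0, -5; Σd² = 150
ρ = 1 − 6Σd² / [n(n²−1)] = 1 − 6×150 / (8×63) = 1 − 900/504 ≈ -0.786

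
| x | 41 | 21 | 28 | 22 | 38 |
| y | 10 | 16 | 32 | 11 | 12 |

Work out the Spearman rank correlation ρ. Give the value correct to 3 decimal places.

Rank x: 5, 1, 3, 2, 4
Rank y: 1, 4, 5, 2, 3
d = rank(x) − rank(y): 4, -3, -2, 0, 1; Σd² = 30
ρ = 1 − 6Σd² / [n(n²−1)] = 1 − 6×30 / (5×24) = 1 − 180/120 ≈ -0.500

-0.500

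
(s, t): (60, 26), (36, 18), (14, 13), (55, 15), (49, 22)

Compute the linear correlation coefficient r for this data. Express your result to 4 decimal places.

n = 5, Σs = 214, Σt = 94, Σs² = 10518, Σt² = 1878, Σst = 4293
nΣst − ΣsΣt = 21465 − 20116 = 1349
nΣs² − (Σs)² = 52590 − 45796 = 6794; nΣt² − (Σt)² = 9390 − 8836 = 554
r = 1349 / √(6794 × 554) = 1349 / 1940.0711 ≈ 0.6953

0.6953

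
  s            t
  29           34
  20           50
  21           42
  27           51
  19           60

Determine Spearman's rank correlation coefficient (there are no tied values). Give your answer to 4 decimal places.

-0.7000

Rank s: 5, 2, 3, 4, 1
Rank t: 1, 3, 2, 4, 5
d = rank(s) − rank(t): 4, -1, 1, 0, -4; Σd² = 34
ρ = 1 − 6Σd² / [n(n²−1)] = 1 − 6×34 / (5×24) = 1 − 204/120 ≈ -0.7000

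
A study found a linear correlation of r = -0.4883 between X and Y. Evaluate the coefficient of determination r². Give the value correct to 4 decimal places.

r² = (-0.4883)² = 0.2384

0.2384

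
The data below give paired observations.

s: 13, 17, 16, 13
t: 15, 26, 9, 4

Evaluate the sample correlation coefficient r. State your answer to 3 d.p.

n = 4, Σs = 59, Σt = 54, Σs² = 883, Σt² = 998, Σst = 833
nΣst − ΣsΣt = 3332 − 3186 = 146
nΣs² − (Σs)² = 3532 − 3481 = 51; nΣt² − (Σt)² = 3992 − 2916 = 1076
r = 146 / √(51 × 1076) = 146 / 234.2563 ≈ 0.623

0.623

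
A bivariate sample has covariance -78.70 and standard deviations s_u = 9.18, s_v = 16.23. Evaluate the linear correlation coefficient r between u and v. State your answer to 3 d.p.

-0.528

r = Cov(u,v) / (s_u · s_v) = -78.70 / (9.18 × 16.23)
  = -78.70 / 148.9914 ≈ -0.528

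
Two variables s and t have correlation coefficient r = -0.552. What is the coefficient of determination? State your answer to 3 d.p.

0.305

r² = (-0.552)² = 0.305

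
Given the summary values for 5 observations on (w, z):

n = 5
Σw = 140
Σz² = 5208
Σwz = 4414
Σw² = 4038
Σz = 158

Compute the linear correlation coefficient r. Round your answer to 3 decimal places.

-0.063

r = (nΣwz − ΣwΣz) / √[(nΣw² − (Σw)²)(nΣz² − (Σz)²)]
Numerator: 5×4414 − 140×158 = -50
Denominator: √[(20190 − 19600)(26040 − 24964)] = √[590 × 1076] = 796.7685
r = -50 / 796.7685 ≈ -0.063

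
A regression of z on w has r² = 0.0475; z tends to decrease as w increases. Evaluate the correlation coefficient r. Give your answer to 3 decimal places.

-0.218

|r| = √0.0475 = 0.218
The association is negative, so r = −0.218.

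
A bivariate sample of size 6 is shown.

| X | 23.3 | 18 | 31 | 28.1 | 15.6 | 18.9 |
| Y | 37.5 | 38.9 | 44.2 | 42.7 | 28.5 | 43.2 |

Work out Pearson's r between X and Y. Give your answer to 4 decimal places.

n = 6, ΣX = 134.9, ΣY = 235, ΣX² = 3218.07, ΣY² = 9374.88, ΣXY = 5405.1
nΣXY − ΣXΣY = 32430.6 − 31701.5 = 729.1
nΣX² − (ΣX)² = 19308.42 − 18198.01 = 1110.41; nΣY² − (ΣY)² = 56249.28 − 55225 = 1024.28
r = 729.1 / √(1110.41 × 1024.28) = 729.1 / 1066.4759 ≈ 0.6837

0.6837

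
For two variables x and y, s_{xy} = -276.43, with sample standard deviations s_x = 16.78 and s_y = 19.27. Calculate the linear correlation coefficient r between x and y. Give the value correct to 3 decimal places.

r = Cov(x,y) / (s_x · s_y) = -276.43 / (16.78 × 19.27)
  = -276.43 / 323.3506 ≈ -0.855

-0.855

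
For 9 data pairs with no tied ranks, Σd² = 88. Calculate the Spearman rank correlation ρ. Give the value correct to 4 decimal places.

0.2667

ρ = 1 − 6Σd² / [n(n²−1)] = 1 − 6×88 / (9×80)
  = 1 − 528/720 = 1 − 0.73333 ≈ 0.2667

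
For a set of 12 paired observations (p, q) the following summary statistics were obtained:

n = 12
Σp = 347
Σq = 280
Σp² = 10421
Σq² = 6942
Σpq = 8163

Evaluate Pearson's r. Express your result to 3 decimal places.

0.167

r = (nΣpq − ΣpΣq) / √[(nΣp² − (Σp)²)(nΣq² − (Σq)²)]
Numerator: 12×8163 − 347×280 = 796
Denominator: √[(125052 − 120409)(83304 − 78400)] = √[4643 × 4904] = 4771.7158
r = 796 / 4771.7158 ≈ 0.167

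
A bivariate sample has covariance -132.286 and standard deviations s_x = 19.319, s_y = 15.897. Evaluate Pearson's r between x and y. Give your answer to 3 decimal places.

r = Cov(x,y) / (s_x · s_y) = -132.286 / (19.319 × 15.897)
  = -132.286 / 307.1141 ≈ -0.431

-0.431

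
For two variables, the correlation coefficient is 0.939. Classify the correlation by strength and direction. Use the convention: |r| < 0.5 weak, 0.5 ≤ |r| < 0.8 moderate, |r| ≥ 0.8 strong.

r = 0.939 > 0 so the relationship is positive.
|r| = 0.939, which falls in the strong range.

strong positive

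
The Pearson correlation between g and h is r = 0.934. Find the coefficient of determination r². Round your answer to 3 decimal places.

0.872

r² = (0.934)² = 0.872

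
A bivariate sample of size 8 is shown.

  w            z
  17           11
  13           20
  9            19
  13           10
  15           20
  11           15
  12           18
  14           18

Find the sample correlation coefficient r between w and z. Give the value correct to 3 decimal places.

-0.324

n = 8, Σw = 104, Σz = 131, Σw² = 1394, Σz² = 2255, Σwz = 1681
nΣwz − ΣwΣz = 13448 − 13624 = -176
nΣw² − (Σw)² = 11152 − 10816 = 336; nΣz² − (Σz)² = 18040 − 17161 = 879
r = -176 / √(336 × 879) = -176 / 543.4556 ≈ -0.324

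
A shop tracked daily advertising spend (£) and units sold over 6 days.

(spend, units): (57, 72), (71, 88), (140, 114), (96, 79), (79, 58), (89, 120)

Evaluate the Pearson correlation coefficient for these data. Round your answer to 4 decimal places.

n = 6, Σx = 532, Σy = 531, Σx² = 51268, Σy² = 49929, Σxy = 49158
nΣxy − ΣxΣy = 294948 − 282492 = 12456
nΣx² − (Σx)² = 307608 − 283024 = 24584; nΣy² − (Σy)² = 299574 − 281961 = 17613
r = 12456 / √(24584 × 17613) = 12456 / 20808.6038 ≈ 0.5986

0.5986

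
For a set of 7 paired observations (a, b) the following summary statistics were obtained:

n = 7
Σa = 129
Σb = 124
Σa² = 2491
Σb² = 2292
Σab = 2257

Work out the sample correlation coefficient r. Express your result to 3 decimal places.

-0.270

r = (nΣab − ΣaΣb) / √[(nΣa² − (Σa)²)(nΣb² − (Σb)²)]
Numerator: 7×2257 − 129×124 = -197
Denominator: √[(17437 − 16641)(16044 − 15376)] = √[796 × 668] = 729.1968
r = -197 / 729.1968 ≈ -0.270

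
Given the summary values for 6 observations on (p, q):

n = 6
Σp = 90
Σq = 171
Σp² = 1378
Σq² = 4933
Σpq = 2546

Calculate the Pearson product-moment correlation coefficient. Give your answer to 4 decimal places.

r = (nΣpq − ΣpΣq) / √[(nΣp² − (Σp)²)(nΣq² − (Σq)²)]
Numerator: 6×2546 − 90×171 = -114
Denominator: √[(8268 − 8100)(29598 − 29241)] = √[168 × 357] = 244.9000
r = -114 / 244.9000 ≈ -0.4655

-0.4655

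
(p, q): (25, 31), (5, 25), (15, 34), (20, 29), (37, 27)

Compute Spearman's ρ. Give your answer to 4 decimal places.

0.1000

Rank p: 4, 1, 2, 3, 5
Rank q: 4, 1, 5, 3, 2
d = rank(p) − rank(q): 0, 0, -3, 0, 3; Σd² = 18
ρ = 1 − 6Σd² / [n(n²−1)] = 1 − 6×18 / (5×24) = 1 − 108/120 ≈ 0.1000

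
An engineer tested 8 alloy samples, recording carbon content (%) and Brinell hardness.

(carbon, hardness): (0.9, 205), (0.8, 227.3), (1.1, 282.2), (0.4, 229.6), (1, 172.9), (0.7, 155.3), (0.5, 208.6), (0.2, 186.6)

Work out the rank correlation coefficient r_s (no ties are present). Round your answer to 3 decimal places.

Rank carbon: 6, 5, 8, 2, 7, 4, 3, 1
Rank hardness: 4, 6, 8, 7, 2, 1, 5, 3
d = rank(carbon) − rank(hardness): 2, -1, 0, -5, 5, 3, -2, -2; Σd² = 72
ρ = 1 − 6Σd² / [n(n²−1)] = 1 − 6×72 / (8×63) = 1 − 432/504 ≈ 0.143

0.143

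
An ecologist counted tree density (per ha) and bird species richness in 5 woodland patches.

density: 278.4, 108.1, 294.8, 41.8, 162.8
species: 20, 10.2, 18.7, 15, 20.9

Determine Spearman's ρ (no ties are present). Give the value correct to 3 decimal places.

0.500

Rank density: 4, 2, 5, 1, 3
Rank species: 4, 1, 3, 2, 5
d = rank(density) − rank(species): 0, 1, 2, -1, -2; Σd² = 10
ρ = 1 − 6Σd² / [n(n²−1)] = 1 − 6×10 / (5×24) = 1 − 60/120 ≈ 0.500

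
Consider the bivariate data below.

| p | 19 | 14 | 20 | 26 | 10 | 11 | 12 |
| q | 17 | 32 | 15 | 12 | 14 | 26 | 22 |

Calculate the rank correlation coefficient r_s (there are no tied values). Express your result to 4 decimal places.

-0.3571

Rank p: 5, 4, 6, 7, 1, 2, 3
Rank q: 4, 7, 3, 1, 2, 6, 5
d = rank(p) − rank(q): 1, -3, 3, 6, -1, -4, -2; Σd² = 76
ρ = 1 − 6Σd² / [n(n²−1)] = 1 − 6×76 / (7×48) = 1 − 456/336 ≈ -0.3571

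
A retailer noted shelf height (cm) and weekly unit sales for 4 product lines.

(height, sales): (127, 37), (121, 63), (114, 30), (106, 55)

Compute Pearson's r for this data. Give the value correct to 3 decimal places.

-0.175

n = 4, Σx = 468, Σy = 185, Σx² = 55002, Σy² = 9263, Σxy = 21572
nΣxy − ΣxΣy = 86288 − 86580 = -292
nΣx² − (Σx)² = 220008 − 219024 = 984; nΣy² − (Σy)² = 37052 − 34225 = 2827
r = -292 / √(984 × 2827) = -292 / 1667.8633 ≈ -0.175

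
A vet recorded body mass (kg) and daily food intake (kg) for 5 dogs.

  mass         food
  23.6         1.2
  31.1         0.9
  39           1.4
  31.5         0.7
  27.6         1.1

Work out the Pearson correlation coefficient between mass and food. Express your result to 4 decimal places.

n = 5, Σx = 152.8, Σy = 5.3, Σx² = 4799.18, Σy² = 5.91, Σxy = 163.32
nΣxy − ΣxΣy = 816.6 − 809.84 = 6.76
nΣx² − (Σx)² = 23995.9 − 23347.84 = 648.06; nΣy² − (Σy)² = 29.55 − 28.09 = 1.46
r = 6.76 / √(648.06 × 1.46) = 6.76 / 30.7598 ≈ 0.2198

0.2198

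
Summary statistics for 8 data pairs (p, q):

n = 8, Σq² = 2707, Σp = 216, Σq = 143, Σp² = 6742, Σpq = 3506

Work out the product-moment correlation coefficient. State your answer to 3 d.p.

-0.958

r = (nΣpq − ΣpΣq) / √[(nΣp² − (Σp)²)(nΣq² − (Σq)²)]
Numerator: 8×3506 − 216×143 = -2840
Denominator: √[(53936 − 46656)(21656 − 20449)] = √[7280 × 1207] = 2964.2807
r = -2840 / 2964.2807 ≈ -0.958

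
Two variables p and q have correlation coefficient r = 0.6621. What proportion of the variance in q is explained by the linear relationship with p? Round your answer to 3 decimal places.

r² = (0.6621)² = 0.438

0.438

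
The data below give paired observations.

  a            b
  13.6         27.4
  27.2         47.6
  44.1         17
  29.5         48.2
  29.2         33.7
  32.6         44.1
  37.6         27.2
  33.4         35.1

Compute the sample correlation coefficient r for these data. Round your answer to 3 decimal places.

n = 8, Σa = 247.2, Σb = 280.3, Σa² = 8184.58, Σb² = 10681.11, Σab = 8455.72
nΣab − ΣaΣb = 67645.76 − 69290.16 = -1644.4
nΣa² − (Σa)² = 65476.64 − 61107.84 = 4368.8; nΣb² − (Σb)² = 85448.88 − 78568.09 = 6880.79
r = -1644.4 / √(4368.8 × 6880.79) = -1644.4 / 5482.7726 ≈ -0.300

-0.300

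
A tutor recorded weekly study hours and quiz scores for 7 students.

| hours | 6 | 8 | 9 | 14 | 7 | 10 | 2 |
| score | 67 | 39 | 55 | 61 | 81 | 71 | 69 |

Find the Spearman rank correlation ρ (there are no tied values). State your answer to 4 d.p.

Rank hours: 2, 4, 5, 7, 3, 6, 1
Rank score: 4, 1, 2, 3, 7, 6, 5
d = rank(hours) − rank(score): -2, 3, 3, 4, -4, 0, -4; Σd² = 70
ρ = 1 − 6Σd² / [n(n²−1)] = 1 − 6×70 / (7×48) = 1 − 420/336 ≈ -0.2500

-0.2500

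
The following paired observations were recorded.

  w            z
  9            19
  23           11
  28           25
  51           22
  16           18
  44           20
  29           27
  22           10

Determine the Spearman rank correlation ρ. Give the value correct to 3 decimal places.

Rank w: 1, 4, 5, 8, 2, 7, 6, 3
Rank z: 4, 2, 7, 6, 3, 5, 8, 1
d = rank(w) − rank(z): -3, 2, -2, 2, -1, 2, -2, 2; Σd² = 34
ρ = 1 − 6Σd² / [n(n²−1)] = 1 − 6×34 / (8×63) = 1 − 204/504 ≈ 0.595

0.595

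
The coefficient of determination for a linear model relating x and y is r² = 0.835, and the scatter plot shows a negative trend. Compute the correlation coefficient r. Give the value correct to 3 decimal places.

|r| = √0.835 = 0.914
The association is negative, so r = −0.914.

-0.914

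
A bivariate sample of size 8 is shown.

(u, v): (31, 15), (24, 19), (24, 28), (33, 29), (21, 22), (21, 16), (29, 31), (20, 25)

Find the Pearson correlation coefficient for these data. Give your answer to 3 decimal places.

n = 8, Σu = 203, Σv = 185, Σu² = 5325, Σv² = 4537, Σuv = 4747
nΣuv − ΣuΣv = 37976 − 37555 = 421
nΣu² − (Σu)² = 42600 − 41209 = 1391; nΣv² − (Σv)² = 36296 − 34225 = 2071
r = 421 / √(1391 × 2071) = 421 / 1697.2805 ≈ 0.248

0.248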